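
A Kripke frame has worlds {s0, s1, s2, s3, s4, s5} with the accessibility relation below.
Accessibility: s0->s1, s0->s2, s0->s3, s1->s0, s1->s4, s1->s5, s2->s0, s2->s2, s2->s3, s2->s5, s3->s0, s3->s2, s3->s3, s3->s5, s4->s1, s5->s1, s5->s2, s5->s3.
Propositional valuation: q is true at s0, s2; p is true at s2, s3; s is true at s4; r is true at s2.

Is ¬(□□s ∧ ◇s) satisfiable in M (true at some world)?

Yes

Let φ = ¬(□□s ∧ ◇s). Evaluate φ at each world:
  s0 (successors {s1, s2, s3}): φ is true.
  s1 (successors {s0, s4, s5}): φ is true.
  s2 (successors {s0, s2, s3, s5}): φ is true.
  s3 (successors {s0, s2, s3, s5}): φ is true.
  s4 (successors {s1}): φ is true.
  s5 (successors {s1, s2, s3}): φ is true.
Detail at s0 (witness):
  At s0: □□s ∧ ◇s is false, so ¬(□□s ∧ ◇s) is true.
    At s0: □□s is false, ◇s is false, so □□s ∧ ◇s is false.
      At s0: □□s requires □s at every successor {s1, s2, s3}.
        □s fails at s1, so □□s is false at s0.
      At s0: ◇s requires s at some successor in {s1, s2, s3}.
        At s1: s is false.
        At s2: s is false.
        At s3: s is false.
      So ◇s is false at s0.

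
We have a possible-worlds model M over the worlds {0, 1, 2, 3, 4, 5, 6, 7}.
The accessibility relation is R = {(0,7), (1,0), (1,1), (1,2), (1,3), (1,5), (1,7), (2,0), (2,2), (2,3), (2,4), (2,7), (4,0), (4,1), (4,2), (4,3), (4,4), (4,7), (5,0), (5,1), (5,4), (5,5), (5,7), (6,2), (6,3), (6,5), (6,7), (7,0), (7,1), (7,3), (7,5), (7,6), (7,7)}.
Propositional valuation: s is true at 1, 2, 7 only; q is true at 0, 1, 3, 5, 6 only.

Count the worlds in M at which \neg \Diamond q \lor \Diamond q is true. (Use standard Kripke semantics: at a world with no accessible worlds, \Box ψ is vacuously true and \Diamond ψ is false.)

8

Let φ = \neg \Diamond q \lor \Diamond q. Evaluate φ at each world:
  0 (successors {7}): φ is true.
  1 (successors {0, 1, 2, 3, 5, 7}): φ is true.
  2 (successors {0, 2, 3, 4, 7}): φ is true.
  3 (successors ∅): φ is true.
  4 (successors {0, 1, 2, 3, 4, 7}): φ is true.
  5 (successors {0, 1, 4, 5, 7}): φ is true.
  6 (successors {2, 3, 5, 7}): φ is true.
  7 (successors {0, 1, 3, 5, 6, 7}): φ is true.
For instance, at 1:
  At 1: \neg \Diamond q is false, \Diamond q is true, so \neg \Diamond q \lor \Diamond q is true.
    At 1: \Diamond q is true, so \neg \Diamond q is false.
      At 1: \Diamond q requires q at some successor in {0, 1, 2, 3, 5, 7}.
        q holds at 0, so \Diamond q is true at 1.
    At 1: \Diamond q requires q at some successor in {0, 1, 2, 3, 5, 7}.
      q holds at 0, so \Diamond q is true at 1.
Satisfying worlds: {0, 1, 2, 3, 4, 5, 6, 7}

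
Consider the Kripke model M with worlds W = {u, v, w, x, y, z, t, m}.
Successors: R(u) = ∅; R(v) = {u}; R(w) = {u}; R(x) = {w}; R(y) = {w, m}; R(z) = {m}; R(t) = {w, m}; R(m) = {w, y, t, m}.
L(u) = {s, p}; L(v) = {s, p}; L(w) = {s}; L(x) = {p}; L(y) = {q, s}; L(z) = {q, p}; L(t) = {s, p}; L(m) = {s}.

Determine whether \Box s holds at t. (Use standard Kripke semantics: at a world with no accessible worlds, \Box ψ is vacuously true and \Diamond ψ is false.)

Yes

At t: \Box s requires s at every successor {w, m}.
  At w: s is true.
  At m: s is true.
So \Box s is true at t.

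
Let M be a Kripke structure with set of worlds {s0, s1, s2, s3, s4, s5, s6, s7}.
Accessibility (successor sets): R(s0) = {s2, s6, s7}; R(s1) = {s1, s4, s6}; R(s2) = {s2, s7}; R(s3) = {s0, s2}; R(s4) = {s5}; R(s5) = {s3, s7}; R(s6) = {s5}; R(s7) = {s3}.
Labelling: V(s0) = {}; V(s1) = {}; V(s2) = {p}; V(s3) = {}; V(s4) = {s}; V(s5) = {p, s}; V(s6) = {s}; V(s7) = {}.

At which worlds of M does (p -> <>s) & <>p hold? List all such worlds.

s0, s3, s4, s6

Let φ = (p -> <>s) & <>p. Evaluate φ at each world:
  s0 (successors {s2, s6, s7}): φ is true.
  s1 (successors {s1, s4, s6}): φ is false.
  s2 (successors {s2, s7}): φ is false.
  s3 (successors {s0, s2}): φ is true.
  s4 (successors {s5}): φ is true.
  s5 (successors {s3, s7}): φ is false.
  s6 (successors {s5}): φ is true.
  s7 (successors {s3}): φ is false.
For instance, at s5:
  At s5: p -> <>s is false, <>p is false, so (p -> <>s) & <>p is false.
    At s5: p is true, <>s is false, so p -> <>s is false.
      At s5: <>s requires s at some successor in {s3, s7}.
        At s3: s is false.
        At s7: s is false.
      So <>s is false at s5.
    At s5: <>p requires p at some successor in {s3, s7}.
      At s3: p is false.
      At s7: p is false.
    So <>p is false at s5.
Satisfying worlds: {s0, s3, s4, s6}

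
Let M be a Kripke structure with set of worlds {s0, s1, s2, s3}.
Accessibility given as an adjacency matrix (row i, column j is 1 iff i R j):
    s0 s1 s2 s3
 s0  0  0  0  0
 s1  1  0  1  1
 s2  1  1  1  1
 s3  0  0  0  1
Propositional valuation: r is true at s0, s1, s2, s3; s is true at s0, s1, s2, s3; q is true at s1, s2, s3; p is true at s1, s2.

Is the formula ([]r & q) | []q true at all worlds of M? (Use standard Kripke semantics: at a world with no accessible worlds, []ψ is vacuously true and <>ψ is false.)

Let φ = ([]r & q) | []q. Evaluate φ at each world:
  s0 (successors ∅): φ is true.
  s1 (successors {s0, s2, s3}): φ is true.
  s2 (successors {s0, s1, s2, s3}): φ is true.
  s3 (successors {s3}): φ is true.
For instance, at s1:
  At s1: []r & q is true, []q is false, so ([]r & q) | []q is true.
    At s1: []r is true, q is true, so []r & q is true.
      At s1: []r requires r at every successor {s0, s2, s3}.
        At s0: r is true.
        At s2: r is true.
        At s3: r is true.
      So []r is true at s1.
    At s1: []q requires q at every successor {s0, s2, s3}.
      q fails at s0, so []q is false at s1.

Yes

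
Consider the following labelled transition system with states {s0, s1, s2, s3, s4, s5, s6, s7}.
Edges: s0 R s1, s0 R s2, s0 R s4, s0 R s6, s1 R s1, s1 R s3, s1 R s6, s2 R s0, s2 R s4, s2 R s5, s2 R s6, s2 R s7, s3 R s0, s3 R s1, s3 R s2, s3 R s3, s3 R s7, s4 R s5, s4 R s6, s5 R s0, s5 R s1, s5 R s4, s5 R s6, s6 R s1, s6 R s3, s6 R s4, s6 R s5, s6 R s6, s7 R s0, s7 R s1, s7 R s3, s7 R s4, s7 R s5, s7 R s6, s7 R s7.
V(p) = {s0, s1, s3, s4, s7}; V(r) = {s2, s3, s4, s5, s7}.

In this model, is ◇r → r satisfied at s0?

Recall that ◇ψ holds at a world iff ψ holds at some accessible world.
At s0: ◇r is true, r is false, so ◇r → r is false.
  At s0: ◇r requires r at some successor in {s1, s2, s4, s6}.
    r holds at s2, so ◇r is true at s0.

No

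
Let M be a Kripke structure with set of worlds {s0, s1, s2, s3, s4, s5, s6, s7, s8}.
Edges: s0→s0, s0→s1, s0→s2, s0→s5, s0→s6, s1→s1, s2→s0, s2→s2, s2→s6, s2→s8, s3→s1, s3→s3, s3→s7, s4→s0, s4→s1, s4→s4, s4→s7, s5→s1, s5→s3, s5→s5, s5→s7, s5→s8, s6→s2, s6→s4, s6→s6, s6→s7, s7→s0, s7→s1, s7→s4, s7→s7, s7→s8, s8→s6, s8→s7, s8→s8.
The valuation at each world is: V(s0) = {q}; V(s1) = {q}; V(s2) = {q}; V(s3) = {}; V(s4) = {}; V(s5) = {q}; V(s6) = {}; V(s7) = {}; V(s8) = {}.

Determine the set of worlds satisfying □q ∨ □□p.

s1

Let φ = □q ∨ □□p. Evaluate φ at each world:
  s0 (successors {s0, s1, s2, s5, s6}): φ is false.
  s1 (successors {s1}): φ is true.
  s2 (successors {s0, s2, s6, s8}): φ is false.
  s3 (successors {s1, s3, s7}): φ is false.
  s4 (successors {s0, s1, s4, s7}): φ is false.
  s5 (successors {s1, s3, s5, s7, s8}): φ is false.
  s6 (successors {s2, s4, s6, s7}): φ is false.
  s7 (successors {s0, s1, s4, s7, s8}): φ is false.
  s8 (successors {s6, s7, s8}): φ is false.
For instance, at s5:
  At s5: □q is false, □□p is false, so □q ∨ □□p is false.
    At s5: □q requires q at every successor {s1, s3, s5, s7, s8}.
      q fails at s3, so □q is false at s5.
    At s5: □□p requires □p at every successor {s1, s3, s5, s7, s8}.
      □p fails at s1, so □□p is false at s5.
Satisfying worlds: {s1}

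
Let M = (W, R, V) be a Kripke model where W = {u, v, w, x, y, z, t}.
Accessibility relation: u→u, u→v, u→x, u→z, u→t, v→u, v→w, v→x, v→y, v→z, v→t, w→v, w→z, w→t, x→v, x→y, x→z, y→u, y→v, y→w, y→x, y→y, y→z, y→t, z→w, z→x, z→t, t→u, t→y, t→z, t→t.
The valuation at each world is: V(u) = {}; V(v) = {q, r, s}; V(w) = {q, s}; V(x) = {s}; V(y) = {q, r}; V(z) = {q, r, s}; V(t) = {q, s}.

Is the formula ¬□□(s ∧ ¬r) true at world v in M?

Yes

Recall that □ψ holds at a world iff ψ holds at every accessible world, and ◇ψ holds iff ψ holds at some accessible world.
At v: □□(s ∧ ¬r) is false, so ¬□□(s ∧ ¬r) is true.
  At v: □□(s ∧ ¬r) requires □(s ∧ ¬r) at every successor {u, w, x, y, z, t}.
    □(s ∧ ¬r) fails at u, so □□(s ∧ ¬r) is false at v.
      At u: □(s ∧ ¬r) requires s ∧ ¬r at every successor {u, v, x, z, t}.
        s ∧ ¬r fails at u, so □(s ∧ ¬r) is false at u.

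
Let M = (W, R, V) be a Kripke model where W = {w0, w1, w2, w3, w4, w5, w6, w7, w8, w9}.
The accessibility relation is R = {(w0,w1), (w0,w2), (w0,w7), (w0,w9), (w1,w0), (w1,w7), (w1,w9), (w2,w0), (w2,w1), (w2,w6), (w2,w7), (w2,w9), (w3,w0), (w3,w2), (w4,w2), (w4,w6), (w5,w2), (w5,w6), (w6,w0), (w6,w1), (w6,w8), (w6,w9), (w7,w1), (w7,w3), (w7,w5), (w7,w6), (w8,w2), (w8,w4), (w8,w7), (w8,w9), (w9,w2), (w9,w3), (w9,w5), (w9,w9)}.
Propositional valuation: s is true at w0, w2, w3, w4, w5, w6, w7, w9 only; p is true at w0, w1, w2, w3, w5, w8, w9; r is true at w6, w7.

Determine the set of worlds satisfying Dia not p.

w0, w1, w2, w4, w5, w7, w8

Recall that Dia ψ holds at a world iff ψ holds at some accessible world.
Let φ = Dia not p. Evaluate φ at each world:
  w0 (successors {w1, w2, w7, w9}): φ is true.
  w1 (successors {w0, w7, w9}): φ is true.
  w2 (successors {w0, w1, w6, w7, w9}): φ is true.
  w3 (successors {w0, w2}): φ is false.
  w4 (successors {w2, w6}): φ is true.
  w5 (successors {w2, w6}): φ is true.
  w6 (successors {w0, w1, w8, w9}): φ is false.
  w7 (successors {w1, w3, w5, w6}): φ is true.
  w8 (successors {w2, w4, w7, w9}): φ is true.
  w9 (successors {w2, w3, w5, w9}): φ is false.
For instance, at w7:
  At w7: Dia not p requires not p at some successor in {w1, w3, w5, w6}.
    not p holds at w6, so Dia not p is true at w7.
Satisfying worlds: {w0, w1, w2, w4, w5, w7, w8}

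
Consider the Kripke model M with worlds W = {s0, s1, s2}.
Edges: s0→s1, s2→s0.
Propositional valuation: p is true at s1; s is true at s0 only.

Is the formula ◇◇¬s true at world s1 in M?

At s1: no accessible worlds, so ◇◇¬s is false.

No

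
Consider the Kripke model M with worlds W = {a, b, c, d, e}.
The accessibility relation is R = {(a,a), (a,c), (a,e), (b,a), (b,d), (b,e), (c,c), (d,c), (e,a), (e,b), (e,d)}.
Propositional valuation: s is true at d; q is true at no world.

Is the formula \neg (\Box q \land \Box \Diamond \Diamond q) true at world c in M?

Yes

At c: \Box q \land \Box \Diamond \Diamond q is false, so \neg (\Box q \land \Box \Diamond \Diamond q) is true.
  At c: \Box q is false, \Box \Diamond \Diamond q is false, so \Box q \land \Box \Diamond \Diamond q is false.
    At c: \Box q requires q at every successor {c}.
      q fails at c, so \Box q is false at c.
    At c: \Box \Diamond \Diamond q requires \Diamond \Diamond q at every successor {c}.
      \Diamond \Diamond q fails at c, so \Box \Diamond \Diamond q is false at c.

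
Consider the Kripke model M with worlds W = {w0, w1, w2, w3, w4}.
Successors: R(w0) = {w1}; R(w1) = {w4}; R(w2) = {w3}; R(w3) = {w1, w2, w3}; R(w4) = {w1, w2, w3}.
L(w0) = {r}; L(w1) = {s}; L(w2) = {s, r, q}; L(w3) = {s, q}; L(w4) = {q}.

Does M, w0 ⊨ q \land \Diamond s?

No

At w0: q is false, \Diamond s is true, so q \land \Diamond s is false.
  At w0: \Diamond s requires s at some successor in {w1}.
    s holds at w1, so \Diamond s is true at w0.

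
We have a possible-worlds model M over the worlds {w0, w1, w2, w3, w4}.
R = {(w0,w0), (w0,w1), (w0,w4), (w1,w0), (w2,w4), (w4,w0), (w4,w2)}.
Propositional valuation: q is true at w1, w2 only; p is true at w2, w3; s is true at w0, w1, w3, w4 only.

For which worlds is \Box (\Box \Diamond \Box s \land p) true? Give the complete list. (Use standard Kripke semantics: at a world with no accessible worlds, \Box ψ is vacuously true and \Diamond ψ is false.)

Let φ = \Box (\Box \Diamond \Box s \land p). Evaluate φ at each world:
  w0 (successors {w0, w1, w4}): φ is false.
  w1 (successors {w0}): φ is false.
  w2 (successors {w4}): φ is false.
  w3 (successors ∅): φ is true.
  w4 (successors {w0, w2}): φ is false.
For instance, at w1:
  At w1: \Box (\Box \Diamond \Box s \land p) requires \Box \Diamond \Box s \land p at every successor {w0}.
    \Box \Diamond \Box s \land p fails at w0, so \Box (\Box \Diamond \Box s \land p) is false at w1.
      At w0: \Box \Diamond \Box s is true, p is false, so \Box \Diamond \Box s \land p is false.
Satisfying worlds: {w3}

w3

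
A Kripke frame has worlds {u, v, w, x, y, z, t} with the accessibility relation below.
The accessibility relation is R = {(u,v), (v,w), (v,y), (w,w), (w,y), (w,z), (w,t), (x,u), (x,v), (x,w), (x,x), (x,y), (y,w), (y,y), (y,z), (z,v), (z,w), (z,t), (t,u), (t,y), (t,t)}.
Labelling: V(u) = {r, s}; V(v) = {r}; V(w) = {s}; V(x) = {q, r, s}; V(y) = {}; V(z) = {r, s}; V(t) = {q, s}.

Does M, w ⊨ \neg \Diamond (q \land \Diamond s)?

At w: \Diamond (q \land \Diamond s) is true, so \neg \Diamond (q \land \Diamond s) is false.
  At w: \Diamond (q \land \Diamond s) requires q \land \Diamond s at some successor in {w, y, z, t}.
    q \land \Diamond s holds at t, so \Diamond (q \land \Diamond s) is true at w.
      At t: q is true, \Diamond s is true, so q \land \Diamond s is true.

No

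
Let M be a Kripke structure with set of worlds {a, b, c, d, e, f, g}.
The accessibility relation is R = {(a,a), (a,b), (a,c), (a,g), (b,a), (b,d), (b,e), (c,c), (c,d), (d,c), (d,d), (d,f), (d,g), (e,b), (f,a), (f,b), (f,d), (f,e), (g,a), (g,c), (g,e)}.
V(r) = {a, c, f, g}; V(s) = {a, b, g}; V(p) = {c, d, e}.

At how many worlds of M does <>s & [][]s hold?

0

Recall that []ψ holds at a world iff ψ holds at every accessible world, and <>ψ holds iff ψ holds at some accessible world.
Let φ = <>s & [][]s. Evaluate φ at each world:
  a (successors {a, b, c, g}): φ is false.
  b (successors {a, d, e}): φ is false.
  c (successors {c, d}): φ is false.
  d (successors {c, d, f, g}): φ is false.
  e (successors {b}): φ is false.
  f (successors {a, b, d, e}): φ is false.
  g (successors {a, c, e}): φ is false.
For instance, at b:
  At b: <>s is true, [][]s is false, so <>s & [][]s is false.
    At b: <>s requires s at some successor in {a, d, e}.
      s holds at a, so <>s is true at b.
    At b: [][]s requires []s at every successor {a, d, e}.
      []s fails at a, so [][]s is false at b.
Satisfying worlds: none.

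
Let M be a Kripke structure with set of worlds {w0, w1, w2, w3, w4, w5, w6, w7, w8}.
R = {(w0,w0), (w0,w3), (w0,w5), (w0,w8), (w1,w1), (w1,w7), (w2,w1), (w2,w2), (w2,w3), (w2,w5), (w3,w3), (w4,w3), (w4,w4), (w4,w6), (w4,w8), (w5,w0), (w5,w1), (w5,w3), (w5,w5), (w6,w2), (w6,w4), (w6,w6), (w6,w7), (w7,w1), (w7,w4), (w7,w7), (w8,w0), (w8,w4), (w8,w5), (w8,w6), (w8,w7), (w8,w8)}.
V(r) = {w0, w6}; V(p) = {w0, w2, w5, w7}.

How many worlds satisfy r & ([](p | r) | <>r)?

Let φ = r & ([](p | r) | <>r). Evaluate φ at each world:
  w0 (successors {w0, w3, w5, w8}): φ is true.
  w1 (successors {w1, w7}): φ is false.
  w2 (successors {w1, w2, w3, w5}): φ is false.
  w3 (successors {w3}): φ is false.
  w4 (successors {w3, w4, w6, w8}): φ is false.
  w5 (successors {w0, w1, w3, w5}): φ is false.
  w6 (successors {w2, w4, w6, w7}): φ is true.
  w7 (successors {w1, w4, w7}): φ is false.
  w8 (successors {w0, w4, w5, w6, w7, w8}): φ is false.
For instance, at w7:
  At w7: r is false, [](p | r) | <>r is false, so r & ([](p | r) | <>r) is false.
    At w7: [](p | r) is false, <>r is false, so [](p | r) | <>r is false.
      At w7: [](p | r) requires p | r at every successor {w1, w4, w7}.
        p | r fails at w1, so [](p | r) is false at w7.
      At w7: <>r requires r at some successor in {w1, w4, w7}.
        At w1: r is false.
        At w4: r is false.
        At w7: r is false.
      So <>r is false at w7.
Satisfying worlds: {w0, w6}

2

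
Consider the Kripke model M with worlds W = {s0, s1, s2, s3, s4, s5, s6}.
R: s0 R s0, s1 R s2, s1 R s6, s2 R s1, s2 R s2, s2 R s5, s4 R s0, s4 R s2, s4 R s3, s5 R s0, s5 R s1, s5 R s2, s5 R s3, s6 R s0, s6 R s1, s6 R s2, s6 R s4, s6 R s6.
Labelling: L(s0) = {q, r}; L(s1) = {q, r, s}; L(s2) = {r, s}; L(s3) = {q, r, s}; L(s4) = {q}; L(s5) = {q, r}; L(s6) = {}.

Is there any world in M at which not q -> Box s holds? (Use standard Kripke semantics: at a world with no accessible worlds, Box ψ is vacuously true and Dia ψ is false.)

Yes

Let φ = not q -> Box s. Evaluate φ at each world:
  s0 (successors {s0}): φ is true.
  s1 (successors {s2, s6}): φ is true.
  s2 (successors {s1, s2, s5}): φ is false.
  s3 (successors ∅): φ is true.
  s4 (successors {s0, s2, s3}): φ is true.
  s5 (successors {s0, s1, s2, s3}): φ is true.
  s6 (successors {s0, s1, s2, s4, s6}): φ is false.
Detail at s0 (witness):
  At s0: not q is false, Box s is false, so not q -> Box s is true.
    At s0: Box s requires s at every successor {s0}.
      s fails at s0, so Box s is false at s0.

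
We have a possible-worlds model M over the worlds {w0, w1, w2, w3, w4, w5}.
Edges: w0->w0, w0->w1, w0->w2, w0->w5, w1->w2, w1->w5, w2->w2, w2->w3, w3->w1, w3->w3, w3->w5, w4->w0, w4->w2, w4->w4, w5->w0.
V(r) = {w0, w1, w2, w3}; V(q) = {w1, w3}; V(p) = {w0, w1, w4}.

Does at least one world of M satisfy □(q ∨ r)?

Yes

Let φ = □(q ∨ r). Evaluate φ at each world:
  w0 (successors {w0, w1, w2, w5}): φ is false.
  w1 (successors {w2, w5}): φ is false.
  w2 (successors {w2, w3}): φ is true.
  w3 (successors {w1, w3, w5}): φ is false.
  w4 (successors {w0, w2, w4}): φ is false.
  w5 (successors {w0}): φ is true.
Detail at w2 (witness):
  At w2: □(q ∨ r) requires q ∨ r at every successor {w2, w3}.
    At w2: q ∨ r is true.
    At w3: q ∨ r is true.
  So □(q ∨ r) is true at w2.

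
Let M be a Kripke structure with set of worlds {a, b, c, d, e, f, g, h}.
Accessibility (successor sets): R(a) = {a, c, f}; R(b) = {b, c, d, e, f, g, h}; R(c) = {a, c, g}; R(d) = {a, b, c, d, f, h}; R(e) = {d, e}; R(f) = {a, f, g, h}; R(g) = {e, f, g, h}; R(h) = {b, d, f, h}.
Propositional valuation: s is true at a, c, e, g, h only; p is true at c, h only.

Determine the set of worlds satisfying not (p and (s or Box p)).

Let φ = not (p and (s or Box p)). Evaluate φ at each world:
  a (successors {a, c, f}): φ is true.
  b (successors {b, c, d, e, f, g, h}): φ is true.
  c (successors {a, c, g}): φ is false.
  d (successors {a, b, c, d, f, h}): φ is true.
  e (successors {d, e}): φ is true.
  f (successors {a, f, g, h}): φ is true.
  g (successors {e, f, g, h}): φ is true.
  h (successors {b, d, f, h}): φ is false.
For instance, at e:
  At e: p and (s or Box p) is false, so not (p and (s or Box p)) is true.
    At e: p is false, s or Box p is true, so p and (s or Box p) is false.
      At e: s is true, Box p is false, so s or Box p is true.
Satisfying worlds: {a, b, d, e, f, g}

a, b, d, e, f, g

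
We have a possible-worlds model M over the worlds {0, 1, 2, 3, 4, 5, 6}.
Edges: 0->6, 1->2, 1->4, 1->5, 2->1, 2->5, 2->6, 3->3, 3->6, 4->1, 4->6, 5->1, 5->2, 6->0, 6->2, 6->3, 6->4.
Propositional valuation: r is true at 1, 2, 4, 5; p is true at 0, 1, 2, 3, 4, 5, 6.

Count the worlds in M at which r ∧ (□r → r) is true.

Let φ = r ∧ (□r → r). Evaluate φ at each world:
  0 (successors {6}): φ is false.
  1 (successors {2, 4, 5}): φ is true.
  2 (successors {1, 5, 6}): φ is true.
  3 (successors {3, 6}): φ is false.
  4 (successors {1, 6}): φ is true.
  5 (successors {1, 2}): φ is true.
  6 (successors {0, 2, 3, 4}): φ is false.
For instance, at 6:
  At 6: r is false, □r → r is true, so r ∧ (□r → r) is false.
    At 6: □r is false, r is false, so □r → r is true.
      At 6: □r requires r at every successor {0, 2, 3, 4}.
        r fails at 0, so □r is false at 6.
Satisfying worlds: {1, 2, 4, 5}

4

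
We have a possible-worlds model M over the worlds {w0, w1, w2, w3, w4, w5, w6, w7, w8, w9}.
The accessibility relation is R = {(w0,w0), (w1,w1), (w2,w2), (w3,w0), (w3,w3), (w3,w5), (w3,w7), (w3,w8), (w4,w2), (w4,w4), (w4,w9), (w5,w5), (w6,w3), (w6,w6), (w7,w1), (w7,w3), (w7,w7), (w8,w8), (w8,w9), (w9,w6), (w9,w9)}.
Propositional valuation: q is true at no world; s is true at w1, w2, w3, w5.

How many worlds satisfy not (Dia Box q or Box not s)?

Let φ = not (Dia Box q or Box not s). Evaluate φ at each world:
  w0 (successors {w0}): φ is false.
  w1 (successors {w1}): φ is true.
  w2 (successors {w2}): φ is true.
  w3 (successors {w0, w3, w5, w7, w8}): φ is true.
  w4 (successors {w2, w4, w9}): φ is true.
  w5 (successors {w5}): φ is true.
  w6 (successors {w3, w6}): φ is true.
  w7 (successors {w1, w3, w7}): φ is true.
  w8 (successors {w8, w9}): φ is false.
  w9 (successors {w6, w9}): φ is false.
For instance, at w2:
  At w2: Dia Box q or Box not s is false, so not (Dia Box q or Box not s) is true.
    At w2: Dia Box q is false, Box not s is false, so Dia Box q or Box not s is false.
      At w2: Dia Box q requires Box q at some successor in {w2}.
        At w2: Box q is false.
      So Dia Box q is false at w2.
      At w2: Box not s requires not s at every successor {w2}.
        not s fails at w2, so Box not s is false at w2.
Satisfying worlds: {w1, w2, w3, w4, w5, w6, w7}

7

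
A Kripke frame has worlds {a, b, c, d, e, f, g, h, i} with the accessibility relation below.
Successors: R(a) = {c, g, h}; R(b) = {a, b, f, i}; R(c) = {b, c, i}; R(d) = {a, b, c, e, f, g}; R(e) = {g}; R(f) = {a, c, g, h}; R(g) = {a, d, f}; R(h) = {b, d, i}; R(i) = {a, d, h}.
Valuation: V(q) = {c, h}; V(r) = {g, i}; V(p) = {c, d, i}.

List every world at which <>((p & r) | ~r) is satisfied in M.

a, b, c, d, f, g, h, i

Let φ = <>((p & r) | ~r). Evaluate φ at each world:
  a (successors {c, g, h}): φ is true.
  b (successors {a, b, f, i}): φ is true.
  c (successors {b, c, i}): φ is true.
  d (successors {a, b, c, e, f, g}): φ is true.
  e (successors {g}): φ is false.
  f (successors {a, c, g, h}): φ is true.
  g (successors {a, d, f}): φ is true.
  h (successors {b, d, i}): φ is true.
  i (successors {a, d, h}): φ is true.
For instance, at d:
  At d: <>((p & r) | ~r) requires (p & r) | ~r at some successor in {a, b, c, e, f, g}.
    (p & r) | ~r holds at a, so <>((p & r) | ~r) is true at d.
Satisfying worlds: {a, b, c, d, f, g, h, i}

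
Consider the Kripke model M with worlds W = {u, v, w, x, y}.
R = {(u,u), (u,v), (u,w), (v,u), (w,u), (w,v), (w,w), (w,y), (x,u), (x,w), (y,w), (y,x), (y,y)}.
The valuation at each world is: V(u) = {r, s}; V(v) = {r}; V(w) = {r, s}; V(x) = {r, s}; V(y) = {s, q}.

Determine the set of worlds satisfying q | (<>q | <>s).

u, v, w, x, y

Let φ = q | (<>q | <>s). Evaluate φ at each world:
  u (successors {u, v, w}): φ is true.
  v (successors {u}): φ is true.
  w (successors {u, v, w, y}): φ is true.
  x (successors {u, w}): φ is true.
  y (successors {w, x, y}): φ is true.
For instance, at u:
  At u: q is false, <>q | <>s is true, so q | (<>q | <>s) is true.
    At u: <>q is false, <>s is true, so <>q | <>s is true.
      At u: <>q requires q at some successor in {u, v, w}.
        At u: q is false.
        At v: q is false.
        At w: q is false.
      So <>q is false at u.
      At u: <>s requires s at some successor in {u, v, w}.
        s holds at u, so <>s is true at u.
Satisfying worlds: {u, v, w, x, y}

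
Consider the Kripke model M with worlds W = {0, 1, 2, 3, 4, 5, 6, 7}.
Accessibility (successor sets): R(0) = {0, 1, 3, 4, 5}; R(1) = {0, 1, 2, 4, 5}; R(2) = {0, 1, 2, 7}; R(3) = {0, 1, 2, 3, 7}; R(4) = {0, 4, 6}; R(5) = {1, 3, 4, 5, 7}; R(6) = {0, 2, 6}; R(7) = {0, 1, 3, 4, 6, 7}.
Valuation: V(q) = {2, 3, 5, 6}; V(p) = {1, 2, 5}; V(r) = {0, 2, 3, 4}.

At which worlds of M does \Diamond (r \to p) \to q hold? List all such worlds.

2, 3, 5, 6

Let φ = \Diamond (r \to p) \to q. Evaluate φ at each world:
  0 (successors {0, 1, 3, 4, 5}): φ is false.
  1 (successors {0, 1, 2, 4, 5}): φ is false.
  2 (successors {0, 1, 2, 7}): φ is true.
  3 (successors {0, 1, 2, 3, 7}): φ is true.
  4 (successors {0, 4, 6}): φ is false.
  5 (successors {1, 3, 4, 5, 7}): φ is true.
  6 (successors {0, 2, 6}): φ is true.
  7 (successors {0, 1, 3, 4, 6, 7}): φ is false.
For instance, at 3:
  At 3: \Diamond (r \to p) is true, q is true, so \Diamond (r \to p) \to q is true.
    At 3: \Diamond (r \to p) requires r \to p at some successor in {0, 1, 2, 3, 7}.
      r \to p holds at 1, so \Diamond (r \to p) is true at 3.
Satisfying worlds: {2, 3, 5, 6}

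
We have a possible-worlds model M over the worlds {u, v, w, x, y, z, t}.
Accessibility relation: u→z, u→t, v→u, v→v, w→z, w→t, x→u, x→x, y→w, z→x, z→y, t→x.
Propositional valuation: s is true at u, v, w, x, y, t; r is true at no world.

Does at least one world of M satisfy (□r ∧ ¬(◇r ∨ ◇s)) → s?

Let φ = (□r ∧ ¬(◇r ∨ ◇s)) → s. Evaluate φ at each world:
  u (successors {z, t}): φ is true.
  v (successors {u, v}): φ is true.
  w (successors {z, t}): φ is true.
  x (successors {u, x}): φ is true.
  y (successors {w}): φ is true.
  z (successors {x, y}): φ is true.
  t (successors {x}): φ is true.
Detail at u (witness):
  At u: □r ∧ ¬(◇r ∨ ◇s) is false, s is true, so (□r ∧ ¬(◇r ∨ ◇s)) → s is true.
    At u: □r is false, ¬(◇r ∨ ◇s) is false, so □r ∧ ¬(◇r ∨ ◇s) is false.
      At u: □r requires r at every successor {z, t}.
        r fails at z, so □r is false at u.
      At u: ◇r ∨ ◇s is true, so ¬(◇r ∨ ◇s) is false.

Yes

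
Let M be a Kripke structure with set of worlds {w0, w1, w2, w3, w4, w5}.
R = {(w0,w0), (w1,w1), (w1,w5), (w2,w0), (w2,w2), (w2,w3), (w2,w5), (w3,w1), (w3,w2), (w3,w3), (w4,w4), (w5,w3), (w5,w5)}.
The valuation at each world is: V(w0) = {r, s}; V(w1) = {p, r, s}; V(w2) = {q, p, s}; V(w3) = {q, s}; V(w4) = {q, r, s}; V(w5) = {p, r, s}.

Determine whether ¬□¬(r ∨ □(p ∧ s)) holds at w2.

At w2: □¬(r ∨ □(p ∧ s)) is false, so ¬□¬(r ∨ □(p ∧ s)) is true.
  At w2: □¬(r ∨ □(p ∧ s)) requires ¬(r ∨ □(p ∧ s)) at every successor {w0, w2, w3, w5}.
    ¬(r ∨ □(p ∧ s)) fails at w0, so □¬(r ∨ □(p ∧ s)) is false at w2.
      At w0: r ∨ □(p ∧ s) is true, so ¬(r ∨ □(p ∧ s)) is false.

Yes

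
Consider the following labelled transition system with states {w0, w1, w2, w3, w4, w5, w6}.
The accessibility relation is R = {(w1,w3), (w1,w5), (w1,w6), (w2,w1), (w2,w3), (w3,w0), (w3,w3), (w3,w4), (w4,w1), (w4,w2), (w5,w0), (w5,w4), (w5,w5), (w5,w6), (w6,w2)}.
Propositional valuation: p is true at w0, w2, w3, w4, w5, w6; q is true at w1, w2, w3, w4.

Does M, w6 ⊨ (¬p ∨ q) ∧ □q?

No

At w6: ¬p ∨ q is false, □q is true, so (¬p ∨ q) ∧ □q is false.
  At w6: □q requires q at every successor {w2}.
    At w2: q is true.
  So □q is true at w6.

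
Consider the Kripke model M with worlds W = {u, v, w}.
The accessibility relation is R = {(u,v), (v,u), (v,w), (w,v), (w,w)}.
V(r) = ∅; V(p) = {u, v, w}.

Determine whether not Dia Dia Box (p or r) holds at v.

No

Recall that Box ψ holds at a world iff ψ holds at every accessible world, and Dia ψ holds iff ψ holds at some accessible world.
At v: Dia Dia Box (p or r) is true, so not Dia Dia Box (p or r) is false.
  At v: Dia Dia Box (p or r) requires Dia Box (p or r) at some successor in {u, w}.
    Dia Box (p or r) holds at u, so Dia Dia Box (p or r) is true at v.
      At u: Dia Box (p or r) requires Box (p or r) at some successor in {v}.
        Box (p or r) holds at v, so Dia Box (p or r) is true at u.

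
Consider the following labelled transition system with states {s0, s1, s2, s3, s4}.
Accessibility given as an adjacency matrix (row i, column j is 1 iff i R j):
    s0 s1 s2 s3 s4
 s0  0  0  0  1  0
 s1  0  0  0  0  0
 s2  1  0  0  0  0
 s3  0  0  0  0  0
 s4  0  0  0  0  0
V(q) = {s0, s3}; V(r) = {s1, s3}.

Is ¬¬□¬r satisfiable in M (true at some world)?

Let φ = ¬¬□¬r. Evaluate φ at each world:
  s0 (successors {s3}): φ is false.
  s1 (successors ∅): φ is true.
  s2 (successors {s0}): φ is true.
  s3 (successors ∅): φ is true.
  s4 (successors ∅): φ is true.
Detail at s1 (witness):
  At s1: ¬□¬r is false, so ¬¬□¬r is true.
    At s1: □¬r is true, so ¬□¬r is false.
      At s1: no accessible worlds, so □¬r holds vacuously.

Yes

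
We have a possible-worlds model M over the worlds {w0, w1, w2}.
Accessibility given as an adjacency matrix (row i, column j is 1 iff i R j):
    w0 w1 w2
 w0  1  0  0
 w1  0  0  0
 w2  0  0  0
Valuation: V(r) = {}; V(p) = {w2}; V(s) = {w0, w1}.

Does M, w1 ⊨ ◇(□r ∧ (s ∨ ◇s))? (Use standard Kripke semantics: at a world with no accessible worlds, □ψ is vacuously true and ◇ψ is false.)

At w1: no accessible worlds, so ◇(□r ∧ (s ∨ ◇s)) is false.

No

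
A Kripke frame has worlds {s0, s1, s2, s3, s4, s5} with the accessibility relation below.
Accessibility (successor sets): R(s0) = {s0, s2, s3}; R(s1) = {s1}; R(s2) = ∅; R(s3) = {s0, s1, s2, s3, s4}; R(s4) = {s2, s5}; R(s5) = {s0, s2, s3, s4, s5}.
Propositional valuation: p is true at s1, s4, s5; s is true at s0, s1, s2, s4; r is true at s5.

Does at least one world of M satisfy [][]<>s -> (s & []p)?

Let φ = [][]<>s -> (s & []p). Evaluate φ at each world:
  s0 (successors {s0, s2, s3}): φ is true.
  s1 (successors {s1}): φ is true.
  s2 (successors ∅): φ is true.
  s3 (successors {s0, s1, s2, s3, s4}): φ is true.
  s4 (successors {s2, s5}): φ is true.
  s5 (successors {s0, s2, s3, s4, s5}): φ is true.
Detail at s0 (witness):
  At s0: [][]<>s is false, s & []p is false, so [][]<>s -> (s & []p) is true.
    At s0: [][]<>s requires []<>s at every successor {s0, s2, s3}.
      []<>s fails at s0, so [][]<>s is false at s0.
    At s0: s is true, []p is false, so s & []p is false.
      At s0: []p requires p at every successor {s0, s2, s3}.
        p fails at s0, so []p is false at s0.

Yes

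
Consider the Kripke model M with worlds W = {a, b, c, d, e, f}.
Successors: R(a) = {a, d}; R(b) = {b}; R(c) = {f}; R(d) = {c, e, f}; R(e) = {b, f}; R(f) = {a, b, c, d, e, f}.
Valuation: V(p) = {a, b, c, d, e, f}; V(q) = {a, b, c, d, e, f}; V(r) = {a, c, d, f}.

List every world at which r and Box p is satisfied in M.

a, c, d, f

Let φ = r and Box p. Evaluate φ at each world:
  a (successors {a, d}): φ is true.
  b (successors {b}): φ is false.
  c (successors {f}): φ is true.
  d (successors {c, e, f}): φ is true.
  e (successors {b, f}): φ is false.
  f (successors {a, b, c, d, e, f}): φ is true.
For instance, at e:
  At e: r is false, Box p is true, so r and Box p is false.
    At e: Box p requires p at every successor {b, f}.
      At b: p is true.
      At f: p is true.
    So Box p is true at e.
Satisfying worlds: {a, c, d, f}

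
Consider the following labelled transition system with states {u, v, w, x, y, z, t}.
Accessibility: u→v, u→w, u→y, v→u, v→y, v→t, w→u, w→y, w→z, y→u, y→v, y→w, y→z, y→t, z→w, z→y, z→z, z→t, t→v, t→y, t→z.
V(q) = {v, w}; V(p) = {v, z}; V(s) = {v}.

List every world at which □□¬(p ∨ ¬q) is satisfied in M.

x

Recall that □ψ holds at a world iff ψ holds at every accessible world, and ◇ψ holds iff ψ holds at some accessible world.
Let φ = □□¬(p ∨ ¬q). Evaluate φ at each world:
  u (successors {v, w, y}): φ is false.
  v (successors {u, y, t}): φ is false.
  w (successors {u, y, z}): φ is false.
  x (successors ∅): φ is true.
  y (successors {u, v, w, z, t}): φ is false.
  z (successors {w, y, z, t}): φ is false.
  t (successors {v, y, z}): φ is false.
For instance, at y:
  At y: □□¬(p ∨ ¬q) requires □¬(p ∨ ¬q) at every successor {u, v, w, z, t}.
    □¬(p ∨ ¬q) fails at u, so □□¬(p ∨ ¬q) is false at y.
      At u: □¬(p ∨ ¬q) requires ¬(p ∨ ¬q) at every successor {v, w, y}.
        ¬(p ∨ ¬q) fails at v, so □¬(p ∨ ¬q) is false at u.
Satisfying worlds: {x}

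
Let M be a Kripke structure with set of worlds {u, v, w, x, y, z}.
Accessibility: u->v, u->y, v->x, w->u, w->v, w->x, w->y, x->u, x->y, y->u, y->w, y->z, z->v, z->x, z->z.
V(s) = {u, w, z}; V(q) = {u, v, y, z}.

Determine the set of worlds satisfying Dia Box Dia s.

Let φ = Dia Box Dia s. Evaluate φ at each world:
  u (successors {v, y}): φ is true.
  v (successors {x}): φ is false.
  w (successors {u, v, x, y}): φ is true.
  x (successors {u, y}): φ is false.
  y (successors {u, w, z}): φ is false.
  z (successors {v, x, z}): φ is true.
For instance, at x:
  At x: Dia Box Dia s requires Box Dia s at some successor in {u, y}.
    At u: Box Dia s is false.
    At y: Box Dia s is false.
  So Dia Box Dia s is false at x.
Satisfying worlds: {u, w, z}

u, w, z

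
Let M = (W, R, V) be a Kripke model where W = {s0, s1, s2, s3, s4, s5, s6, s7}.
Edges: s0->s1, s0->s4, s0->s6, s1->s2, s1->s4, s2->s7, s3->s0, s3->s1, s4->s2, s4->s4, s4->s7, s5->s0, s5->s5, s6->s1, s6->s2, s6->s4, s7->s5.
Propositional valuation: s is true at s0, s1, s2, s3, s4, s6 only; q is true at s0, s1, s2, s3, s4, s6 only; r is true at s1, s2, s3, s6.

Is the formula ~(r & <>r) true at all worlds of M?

Let φ = ~(r & <>r). Evaluate φ at each world:
  s0 (successors {s1, s4, s6}): φ is true.
  s1 (successors {s2, s4}): φ is false.
  s2 (successors {s7}): φ is true.
  s3 (successors {s0, s1}): φ is false.
  s4 (successors {s2, s4, s7}): φ is true.
  s5 (successors {s0, s5}): φ is true.
  s6 (successors {s1, s2, s4}): φ is false.
  s7 (successors {s5}): φ is true.
Detail at s1 (counterexample):
  At s1: r & <>r is true, so ~(r & <>r) is false.
    At s1: r is true, <>r is true, so r & <>r is true.
      At s1: <>r requires r at some successor in {s2, s4}.
        r holds at s2, so <>r is true at s1.

No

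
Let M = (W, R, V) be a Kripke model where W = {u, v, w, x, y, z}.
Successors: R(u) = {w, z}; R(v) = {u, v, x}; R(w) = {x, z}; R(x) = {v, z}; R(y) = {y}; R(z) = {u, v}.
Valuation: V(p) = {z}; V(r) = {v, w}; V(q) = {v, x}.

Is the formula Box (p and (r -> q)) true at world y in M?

Recall that Box ψ holds at a world iff ψ holds at every accessible world, and Dia ψ holds iff ψ holds at some accessible world.
At y: Box (p and (r -> q)) requires p and (r -> q) at every successor {y}.
  p and (r -> q) fails at y, so Box (p and (r -> q)) is false at y.

No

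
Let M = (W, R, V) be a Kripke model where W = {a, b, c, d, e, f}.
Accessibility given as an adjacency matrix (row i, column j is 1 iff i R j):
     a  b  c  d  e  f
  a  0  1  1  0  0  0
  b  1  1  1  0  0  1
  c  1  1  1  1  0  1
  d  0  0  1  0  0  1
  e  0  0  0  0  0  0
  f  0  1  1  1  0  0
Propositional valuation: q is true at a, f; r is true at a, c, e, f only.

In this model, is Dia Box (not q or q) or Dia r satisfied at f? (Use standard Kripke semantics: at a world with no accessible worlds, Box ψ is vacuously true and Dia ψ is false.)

Recall that Box ψ holds at a world iff ψ holds at every accessible world, and Dia ψ holds iff ψ holds at some accessible world.
At f: Dia Box (not q or q) is true, Dia r is true, so Dia Box (not q or q) or Dia r is true.
  At f: Dia Box (not q or q) requires Box (not q or q) at some successor in {b, c, d}.
    Box (not q or q) holds at b, so Dia Box (not q or q) is true at f.
      At b: Box (not q or q) requires not q or q at every successor {a, b, c, f}.
        At a: not q or q is true.
        At b: not q or q is true.
        At c: not q or q is true.
        At f: not q or q is true.
      So Box (not q or q) is true at b.
  At f: Dia r requires r at some successor in {b, c, d}.
    r holds at c, so Dia r is true at f.

Yes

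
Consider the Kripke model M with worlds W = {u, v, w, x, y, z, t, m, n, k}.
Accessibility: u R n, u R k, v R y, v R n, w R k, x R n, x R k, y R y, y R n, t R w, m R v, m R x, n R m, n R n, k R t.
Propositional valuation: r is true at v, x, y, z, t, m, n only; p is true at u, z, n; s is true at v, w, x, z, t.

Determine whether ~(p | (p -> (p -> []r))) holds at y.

At y: p | (p -> (p -> []r)) is true, so ~(p | (p -> (p -> []r))) is false.
  At y: p is false, p -> (p -> []r) is true, so p | (p -> (p -> []r)) is true.
    At y: p is false, p -> []r is true, so p -> (p -> []r) is true.
      At y: p is false, []r is true, so p -> []r is true.

No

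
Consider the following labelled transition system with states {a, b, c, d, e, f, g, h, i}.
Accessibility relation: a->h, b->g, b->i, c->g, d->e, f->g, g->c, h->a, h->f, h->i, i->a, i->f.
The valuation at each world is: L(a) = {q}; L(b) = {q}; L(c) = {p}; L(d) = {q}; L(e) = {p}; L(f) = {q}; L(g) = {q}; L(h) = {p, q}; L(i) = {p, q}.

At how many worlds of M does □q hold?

7

Let φ = □q. Evaluate φ at each world:
  a (successors {h}): φ is true.
  b (successors {g, i}): φ is true.
  c (successors {g}): φ is true.
  d (successors {e}): φ is false.
  e (successors ∅): φ is true.
  f (successors {g}): φ is true.
  g (successors {c}): φ is false.
  h (successors {a, f, i}): φ is true.
  i (successors {a, f}): φ is true.
For instance, at h:
  At h: □q requires q at every successor {a, f, i}.
    At a: q is true.
    At f: q is true.
    At i: q is true.
  So □q is true at h.
Satisfying worlds: {a, b, c, e, f, h, i}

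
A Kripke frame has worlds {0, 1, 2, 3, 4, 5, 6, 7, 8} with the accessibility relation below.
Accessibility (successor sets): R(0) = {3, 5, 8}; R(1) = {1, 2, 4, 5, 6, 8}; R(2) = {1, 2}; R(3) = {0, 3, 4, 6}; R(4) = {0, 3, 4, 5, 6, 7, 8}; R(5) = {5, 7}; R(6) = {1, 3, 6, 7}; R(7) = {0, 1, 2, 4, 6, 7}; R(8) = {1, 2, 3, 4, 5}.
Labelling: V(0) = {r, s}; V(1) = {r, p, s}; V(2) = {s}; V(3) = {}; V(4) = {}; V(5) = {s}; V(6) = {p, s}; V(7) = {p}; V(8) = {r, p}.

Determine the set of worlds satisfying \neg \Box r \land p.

1, 6, 7, 8

Let φ = \neg \Box r \land p. Evaluate φ at each world:
  0 (successors {3, 5, 8}): φ is false.
  1 (successors {1, 2, 4, 5, 6, 8}): φ is true.
  2 (successors {1, 2}): φ is false.
  3 (successors {0, 3, 4, 6}): φ is false.
  4 (successors {0, 3, 4, 5, 6, 7, 8}): φ is false.
  5 (successors {5, 7}): φ is false.
  6 (successors {1, 3, 6, 7}): φ is true.
  7 (successors {0, 1, 2, 4, 6, 7}): φ is true.
  8 (successors {1, 2, 3, 4, 5}): φ is true.
For instance, at 3:
  At 3: \neg \Box r is true, p is false, so \neg \Box r \land p is false.
    At 3: \Box r is false, so \neg \Box r is true.
      At 3: \Box r requires r at every successor {0, 3, 4, 6}.
        r fails at 3, so \Box r is false at 3.
Satisfying worlds: {1, 6, 7, 8}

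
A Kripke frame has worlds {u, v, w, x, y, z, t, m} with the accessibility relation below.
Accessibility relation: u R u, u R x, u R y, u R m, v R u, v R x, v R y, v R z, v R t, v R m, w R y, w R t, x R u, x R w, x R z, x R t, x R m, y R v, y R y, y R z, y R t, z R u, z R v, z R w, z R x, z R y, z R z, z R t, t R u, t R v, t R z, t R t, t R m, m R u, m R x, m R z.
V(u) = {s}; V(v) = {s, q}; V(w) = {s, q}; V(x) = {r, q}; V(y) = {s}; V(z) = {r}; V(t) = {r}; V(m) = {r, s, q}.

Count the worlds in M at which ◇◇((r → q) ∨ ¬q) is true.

8

Let φ = ◇◇((r → q) ∨ ¬q). Evaluate φ at each world:
  u (successors {u, x, y, m}): φ is true.
  v (successors {u, x, y, z, t, m}): φ is true.
  w (successors {y, t}): φ is true.
  x (successors {u, w, z, t, m}): φ is true.
  y (successors {v, y, z, t}): φ is true.
  z (successors {u, v, w, x, y, z, t}): φ is true.
  t (successors {u, v, z, t, m}): φ is true.
  m (successors {u, x, z}): φ is true.
For instance, at z:
  At z: ◇◇((r → q) ∨ ¬q) requires ◇((r → q) ∨ ¬q) at some successor in {u, v, w, x, y, z, t}.
    ◇((r → q) ∨ ¬q) holds at u, so ◇◇((r → q) ∨ ¬q) is true at z.
      At u: ◇((r → q) ∨ ¬q) requires (r → q) ∨ ¬q at some successor in {u, x, y, m}.
        (r → q) ∨ ¬q holds at u, so ◇((r → q) ∨ ¬q) is true at u.
Satisfying worlds: {u, v, w, x, y, z, t, m}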